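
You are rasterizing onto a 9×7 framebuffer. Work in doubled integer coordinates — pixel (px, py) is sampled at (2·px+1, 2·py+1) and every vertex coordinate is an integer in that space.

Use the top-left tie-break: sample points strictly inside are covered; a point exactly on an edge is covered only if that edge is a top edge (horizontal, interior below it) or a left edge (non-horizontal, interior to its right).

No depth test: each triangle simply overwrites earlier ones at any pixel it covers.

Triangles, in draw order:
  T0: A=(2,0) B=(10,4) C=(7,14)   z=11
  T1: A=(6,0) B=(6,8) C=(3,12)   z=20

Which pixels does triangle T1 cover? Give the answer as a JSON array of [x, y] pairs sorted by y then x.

T0:
  2·area = 92
  edge (2, 0)→(10, 4): d=(8,4) right/bottom  bias=-1
  edge (10, 4)→(7, 14): d=(-3,10) right/bottom  bias=-1
  edge (7, 14)→(2, 0): d=(-5,-14) top-left  bias=+0
    (1,0)@(3, 1): e=[4,79,9] → #
    (2,0)@(5, 1): e=[-4,59,37] → ·
    (1,1)@(3, 3): e=[20,73,-1] → ·
    (2,1)@(5, 3): e=[12,53,27] → #
    (3,1)@(7, 3): e=[4,33,55] → #
    (4,1)@(9, 3): e=[-4,13,83] → ·
    (2,2)@(5, 5): e=[28,47,17] → #
    (4,2)@(9, 5): e=[12,7,73] → #
    (5,2)@(11, 5): e=[4,-13,101] → ·
    (2,3)@(5, 7): e=[44,41,7] → #
    (5,3)@(11, 7): e=[20,-19,91] → ·
    (2,4)@(5, 9): e=[60,35,-3] → ·
  covered (12 px):
    · # · · · · · · ·
    · · # # · · · · ·
    · · # # # · · · ·
    · · # # # · · · ·
    · · · # · · · · ·
    · · · # · · · · ·
    · · · # · · · · ·
T1:
  2·area = 24
  edge (6, 0)→(6, 8): d=(0,8) right/bottom  bias=-1
  edge (6, 8)→(3, 12): d=(-3,4) right/bottom  bias=-1
  edge (3, 12)→(6, 0): d=(3,-12) top-left  bias=+0
    (2,2)@(5, 5): e=[8,13,3] → #
    (3,2)@(7, 5): e=[-8,5,27] → ·
    (2,3)@(5, 7): e=[8,7,9] → #
    (3,3)@(7, 7): e=[-8,-1,33] → ·
    (2,4)@(5, 9): e=[8,1,15] → #
    (3,4)@(7, 9): e=[-8,-7,39] → ·
    (2,5)@(5, 11): e=[8,-5,21] → ·
  covered (3 px):
    · · · · · · · · ·
    · · · · · · · · ·
    · · # · · · · · ·
    · · # · · · · · ·
    · · # · · · · · ·
    · · · · · · · · ·
    · · · · · · · · ·

Result: [[2,2],[2,3],[2,4]]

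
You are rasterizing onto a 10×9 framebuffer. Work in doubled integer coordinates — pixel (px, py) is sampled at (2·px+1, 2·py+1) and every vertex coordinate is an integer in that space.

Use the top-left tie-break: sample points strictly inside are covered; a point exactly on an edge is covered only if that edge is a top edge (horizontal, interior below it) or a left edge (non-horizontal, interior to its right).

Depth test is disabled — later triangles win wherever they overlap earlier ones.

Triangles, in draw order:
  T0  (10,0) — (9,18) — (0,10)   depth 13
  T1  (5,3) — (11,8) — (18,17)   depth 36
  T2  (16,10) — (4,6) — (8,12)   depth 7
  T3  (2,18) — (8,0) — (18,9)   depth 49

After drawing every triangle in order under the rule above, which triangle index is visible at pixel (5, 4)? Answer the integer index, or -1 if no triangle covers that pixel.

T0:
  2·area = 170
  edge (10, 0)→(9, 18): d=(-1,18) right/bottom  bias=-1
  edge (9, 18)→(0, 10): d=(-9,-8) top-left  bias=+0
  edge (0, 10)→(10, 0): d=(10,-10) top-left  bias=+0
    (4,0)@(9, 1): e=[17,153,0] → #  [on edge]
    (5,0)@(11, 1): e=[-19,169,20] → ·
    (3,1)@(7, 3): e=[51,119,0] → #  [on edge]
    (5,1)@(11, 3): e=[-21,151,40] → ·
    (2,2)@(5, 5): e=[85,85,0] → #  [on edge]
    (5,2)@(11, 5): e=[-23,133,60] → ·
    (1,3)@(3, 7): e=[119,51,0] → #  [on edge]
    (5,3)@(11, 7): e=[-25,115,80] → ·
    (0,4)@(1, 9): e=[153,17,0] → #  [on edge]
    (5,4)@(11, 9): e=[-27,97,100] → ·
    (0,5)@(1, 11): e=[151,-1,20] → ·
    (1,5)@(3, 11): e=[115,15,40] → #
  covered (25 px):
    · · · · # · · · · ·
    · · · # # · · · · ·
    · · # # # · · · · ·
    · # # # # · · · · ·
    # # # # # · · · · ·
    · # # # # · · · · ·
    · · # # # · · · · ·
    · · · # # · · · · ·
    · · · · # · · · · ·
T1:
  2·area = 19
  edge (5, 3)→(11, 8): d=(6,5) right/bottom  bias=-1
  edge (11, 8)→(18, 17): d=(7,9) right/bottom  bias=-1
  edge (18, 17)→(5, 3): d=(-13,-14) top-left  bias=+0
    (2,1)@(5, 3): e=[0,19,0] → ·  [on edge]
    (3,2)@(7, 5): e=[2,15,2] → #
    (4,2)@(9, 5): e=[-8,-3,30] → ·
    (3,3)@(7, 7): e=[14,29,-24] → ·
    (4,3)@(9, 7): e=[4,11,4] → #
    (5,3)@(11, 7): e=[-6,-7,32] → ·
    (4,4)@(9, 9): e=[16,25,-22] → ·
    (5,4)@(11, 9): e=[6,7,6] → #
    (6,4)@(13, 9): e=[-4,-11,34] → ·
    (5,5)@(11, 11): e=[18,21,-20] → ·
    (6,5)@(13, 11): e=[8,3,8] → #
    (7,5)@(15, 11): e=[-2,-15,36] → ·
    (8,6)@(17, 13): e=[0,-19,38] → ·  [on edge]
  covered (4 px):
    · · · · · · · · · ·
    · · · · · · · · · ·
    · · · # · · · · · ·
    · · · · # · · · · ·
    · · · · · # · · · ·
    · · · · · · # · · ·
    · · · · · · · · · ·
    · · · · · · · · · ·
    · · · · · · · · · ·
T2:
  2·area = 56  (B↔C swapped to make it positive)
  edge (16, 10)→(8, 12): d=(-8,2) right/bottom  bias=-1
  edge (8, 12)→(4, 6): d=(-4,-6) top-left  bias=+0
  edge (4, 6)→(16, 10): d=(12,4) right/bottom  bias=-1
    (0,2)@(1, 5): e=[70,-14,0] → ·  [on edge]
    (2,3)@(5, 7): e=[46,2,8] → #
    (3,3)@(7, 7): e=[42,14,0] → ·  [on edge]
    (2,4)@(5, 9): e=[30,-6,32] → ·
    (3,4)@(7, 9): e=[26,6,24] → #
    (4,4)@(9, 9): e=[22,18,16] → #
    (5,4)@(11, 9): e=[18,30,8] → #
    (6,4)@(13, 9): e=[14,42,0] → ·  [on edge]
    (3,5)@(7, 11): e=[10,-2,48] → ·
    (4,5)@(9, 11): e=[6,10,40] → #
    (6,5)@(13, 11): e=[-2,34,24] → ·
    (9,5)@(19, 11): e=[-14,70,0] → ·  [on edge]
  covered (6 px):
    · · · · · · · · · ·
    · · · · · · · · · ·
    · · · · · · · · · ·
    · · # · · · · · · ·
    · · · # # # · · · ·
    · · · · # # · · · ·
    · · · · · · · · · ·
    · · · · · · · · · ·
    · · · · · · · · · ·
T3:
  2·area = 234
  edge (2, 18)→(8, 0): d=(6,-18) top-left  bias=+0
  edge (8, 0)→(18, 9): d=(10,9) right/bottom  bias=-1
  edge (18, 9)→(2, 18): d=(-16,9) right/bottom  bias=-1
    (4,0)@(9, 1): e=[24,1,209] → #
    (5,0)@(11, 1): e=[60,-17,191] → ·
    (3,1)@(7, 3): e=[0,39,195] → #  [on edge]
    (5,1)@(11, 3): e=[72,3,159] → #
    (6,1)@(13, 3): e=[108,-15,141] → ·
    (3,2)@(7, 5): e=[12,59,163] → #
    (6,2)@(13, 5): e=[120,5,109] → #
    (7,2)@(15, 5): e=[156,-13,91] → ·
    (3,3)@(7, 7): e=[24,79,131] → #
    (7,3)@(15, 7): e=[168,7,59] → #
    (8,3)@(17, 7): e=[204,-11,41] → ·
    (2,4)@(5, 9): e=[0,117,117] → #  [on edge]
    (1,7)@(3, 15): e=[0,195,39] → #  [on edge]
  covered (32 px):
    · · · · # · · · · ·
    · · · # # # · · · ·
    · · · # # # # · · ·
    · · · # # # # # · ·
    · · # # # # # # # ·
    · · # # # # # · · ·
    · · # # # · · · · ·
    · # # # · · · · · ·
    · # · · · · · · · ·

Z-buffer (winner per pixel, '.' = empty):
  . . . . 3 . . . . .
  . . . 3 3 3 . . . .
  . . 0 3 3 3 3 . . .
  . 0 2 3 3 3 3 3 . .
  0 0 3 3 3 3 3 3 3 .
  . 0 3 3 3 3 3 . . .
  . . 3 3 3 . . . . .
  . 3 3 3 0 . . . . .
  . 3 . . 0 . . . . .

Result: 3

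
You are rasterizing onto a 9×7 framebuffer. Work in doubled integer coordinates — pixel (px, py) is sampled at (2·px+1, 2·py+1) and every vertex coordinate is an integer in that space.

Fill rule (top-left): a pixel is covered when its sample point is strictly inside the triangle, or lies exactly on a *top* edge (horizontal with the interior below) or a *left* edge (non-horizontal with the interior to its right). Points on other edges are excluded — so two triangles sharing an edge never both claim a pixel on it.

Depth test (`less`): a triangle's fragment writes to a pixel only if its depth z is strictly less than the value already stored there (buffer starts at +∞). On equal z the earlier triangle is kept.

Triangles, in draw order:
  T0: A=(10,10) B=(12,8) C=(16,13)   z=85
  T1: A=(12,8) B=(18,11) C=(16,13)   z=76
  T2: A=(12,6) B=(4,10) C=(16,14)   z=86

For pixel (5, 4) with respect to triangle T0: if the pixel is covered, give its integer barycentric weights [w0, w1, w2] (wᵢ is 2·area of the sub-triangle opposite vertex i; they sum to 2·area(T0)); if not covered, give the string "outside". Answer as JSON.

T0:
  2·area = 18
  edge (10, 10)→(12, 8): d=(2,-2) top-left  bias=+0
  edge (12, 8)→(16, 13): d=(4,5) right/bottom  bias=-1
  edge (16, 13)→(10, 10): d=(-6,-3) top-left  bias=+0
    (8,1)@(17, 3): e=[0,-45,63] → .  [on edge]
    (7,2)@(15, 5): e=[0,-27,45] → .  [on edge]
    (6,3)@(13, 7): e=[0,-9,27] → .  [on edge]
    (5,4)@(11, 9): e=[0,9,9] → X  [on edge]
    (6,4)@(13, 9): e=[4,-1,15] → .
    (4,5)@(9, 11): e=[0,27,-9] → .  [on edge]
    (5,5)@(11, 11): e=[4,17,-3] → .
    (6,5)@(13, 11): e=[8,7,3] → X
    (7,5)@(15, 11): e=[12,-3,9] → .
    (3,6)@(7, 13): e=[0,45,-27] → .  [on edge]
    (6,6)@(13, 13): e=[12,15,-9] → .
  covered (2 px):
    . . . . . . . . .
    . . . . . . . . .
    . . . . . . . . .
    . . . . . . . . .
    . . . . . X . . .
    . . . . . . X . .
    . . . . . . . . .
T1:
  2·area = 18
  edge (12, 8)→(18, 11): d=(6,3) right/bottom  bias=-1
  edge (18, 11)→(16, 13): d=(-2,2) right/bottom  bias=-1
  edge (16, 13)→(12, 8): d=(-4,-5) top-left  bias=+0
    (6,4)@(13, 9): e=[3,14,1] → X
    (7,4)@(15, 9): e=[-3,10,11] → .
    (6,5)@(13, 11): e=[15,10,-7] → .
    (7,5)@(15, 11): e=[9,6,3] → X
    (8,5)@(17, 11): e=[3,2,13] → X
    (7,6)@(15, 13): e=[21,2,-5] → .
    (8,6)@(17, 13): e=[15,-2,5] → .
  covered (3 px):
    . . . . . . . . .
    . . . . . . . . .
    . . . . . . . . .
    . . . . . . . . .
    . . . . . . X . .
    . . . . . . . X X
    . . . . . . . . .
T2:
  2·area = 80  (B↔C swapped to make it positive)
  edge (12, 6)→(16, 14): d=(4,8) right/bottom  bias=-1
  edge (16, 14)→(4, 10): d=(-12,-4) top-left  bias=+0
  edge (4, 10)→(12, 6): d=(8,-4) top-left  bias=+0
    (5,3)@(11, 7): e=[12,64,4] → X
    (6,3)@(13, 7): e=[-4,72,12] → .
    (0,4)@(1, 9): e=[100,0,-20] → .  [on edge]
    (3,4)@(7, 9): e=[52,24,4] → X
    (4,4)@(9, 9): e=[36,32,12] → X
    (6,4)@(13, 9): e=[4,48,28] → X
    (7,4)@(15, 9): e=[-12,56,36] → .
    (3,5)@(7, 11): e=[60,0,20] → X  [on edge]
    (7,5)@(15, 11): e=[-4,32,52] → .
    (3,6)@(7, 13): e=[68,-24,36] → .
    (4,6)@(9, 13): e=[52,-16,44] → .
    (5,6)@(11, 13): e=[36,-8,52] → .
    (6,6)@(13, 13): e=[20,0,60] → X  [on edge]
  covered (11 px):
    . . . . . . . . .
    . . . . . . . . .
    . . . . . . . . .
    . . . . . X . . .
    . . . X X X X . .
    . . . X X X X . .
    . . . . . . X X .

Answer: [9,9,0]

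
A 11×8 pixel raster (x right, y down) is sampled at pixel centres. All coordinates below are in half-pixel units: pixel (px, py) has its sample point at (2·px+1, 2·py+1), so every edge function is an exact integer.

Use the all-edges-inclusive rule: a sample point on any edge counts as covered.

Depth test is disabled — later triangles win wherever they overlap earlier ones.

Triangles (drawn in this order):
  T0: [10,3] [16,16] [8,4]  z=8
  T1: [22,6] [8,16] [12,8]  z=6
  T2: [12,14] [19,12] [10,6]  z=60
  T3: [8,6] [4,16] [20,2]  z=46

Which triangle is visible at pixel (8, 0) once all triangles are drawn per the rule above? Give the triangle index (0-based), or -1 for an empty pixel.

T0:
  2·area = 32
  edge (10, 3)→(16, 16): d=(6,13) inclusive
  edge (16, 16)→(8, 4): d=(-8,-12) inclusive
  edge (8, 4)→(10, 3): d=(2,-1) inclusive
    (4,2)@(9, 5): e=[25,4,3] → █
    (5,2)@(11, 5): e=[-1,28,5] → ·
    (4,3)@(9, 7): e=[37,-12,7] → ·
    (5,3)@(11, 7): e=[11,12,9] → █
    (6,3)@(13, 7): e=[-15,36,11] → ·
    (5,4)@(11, 9): e=[23,-4,13] → ·
    (6,5)@(13, 11): e=[9,4,19] → █
    (7,5)@(15, 11): e=[-17,28,21] → ·
    (6,6)@(13, 13): e=[21,-12,23] → ·
  covered (3 px):
    · · · · · · · · · · ·
    · · · · · · · · · · ·
    · · · · █ · · · · · ·
    · · · · · █ · · · · ·
    · · · · · · · · · · ·
    · · · · · · █ · · · ·
    · · · · · · · · · · ·
    · · · · · · · · · · ·
T1:
  2·area = 72
  edge (22, 6)→(8, 16): d=(-14,10) inclusive
  edge (8, 16)→(12, 8): d=(4,-8) inclusive
  edge (12, 8)→(22, 6): d=(10,-2) inclusive
    (8,3)@(17, 7): e=[36,36,0] → █  [on edge]
    (9,3)@(19, 7): e=[16,52,4] → █
    (10,3)@(21, 7): e=[-4,68,8] → ·
    (3,4)@(7, 9): e=[108,-36,0] → ·  [on edge]
    (6,4)@(13, 9): e=[48,12,12] → █
    (7,4)@(15, 9): e=[28,28,16] → █
    (9,4)@(19, 9): e=[-12,60,24] → ·
    (5,5)@(11, 11): e=[40,4,28] → █
    (7,5)@(15, 11): e=[0,36,36] → █  [on edge]
    (8,5)@(17, 11): e=[-20,52,40] → ·
    (5,6)@(11, 13): e=[12,12,48] → █
    (6,6)@(13, 13): e=[-8,28,52] → ·
  covered (10 px):
    · · · · · · · · · · ·
    · · · · · · · · · · ·
    · · · · · · · · · · ·
    · · · · · · · · █ █ ·
    · · · · · · █ █ █ · ·
    · · · · · █ █ █ · · ·
    · · · · · █ · · · · ·
    · · · · █ · · · · · ·
T2:
  2·area = 60  (B↔C swapped to make it positive)
  edge (12, 14)→(10, 6): d=(-2,-8) inclusive
  edge (10, 6)→(19, 12): d=(9,6) inclusive
  edge (19, 12)→(12, 14): d=(-7,2) inclusive
    (5,3)@(11, 7): e=[6,3,51] → █
    (6,3)@(13, 7): e=[22,-9,47] → ·
    (5,4)@(11, 9): e=[2,21,37] → █
    (6,4)@(13, 9): e=[18,9,33] → █
    (7,4)@(15, 9): e=[34,-3,29] → ·
    (5,5)@(11, 11): e=[-2,39,23] → ·
    (6,5)@(13, 11): e=[14,27,19] → █
    (7,5)@(15, 11): e=[30,15,15] → █
    (8,5)@(17, 11): e=[46,3,11] → █
    (9,5)@(19, 11): e=[62,-9,7] → ·
    (6,6)@(13, 13): e=[10,45,5] → █
    (8,6)@(17, 13): e=[42,21,-3] → ·
  covered (8 px):
    · · · · · · · · · · ·
    · · · · · · · · · · ·
    · · · · · · · · · · ·
    · · · · · █ · · · · ·
    · · · · · █ █ · · · ·
    · · · · · · █ █ █ · ·
    · · · · · · █ █ · · ·
    · · · · · · · · · · ·
T3:
  2·area = 104  (B↔C swapped to make it positive)
  edge (8, 6)→(20, 2): d=(12,-4) inclusive
  edge (20, 2)→(4, 16): d=(-16,14) inclusive
  edge (4, 16)→(8, 6): d=(4,-10) inclusive
    (8,1)@(17, 3): e=[0,26,78] → █  [on edge]
    (9,1)@(19, 3): e=[8,-2,98] → ·
    (5,2)@(11, 5): e=[0,78,26] → █  [on edge]
    (6,2)@(13, 5): e=[8,50,46] → █
    (7,2)@(15, 5): e=[16,22,66] → █
    (8,2)@(17, 5): e=[24,-6,86] → ·
    (2,3)@(5, 7): e=[0,130,-26] → ·  [on edge]
    (4,3)@(9, 7): e=[16,74,14] → █
    (7,3)@(15, 7): e=[40,-10,74] → ·
    (3,4)@(7, 9): e=[32,70,2] → █
    (6,4)@(13, 9): e=[56,-14,62] → ·
    (3,5)@(7, 11): e=[56,38,10] → █
  covered (14 px):
    · · · · · · · · · · ·
    · · · · · · · · █ · ·
    · · · · · █ █ █ · · ·
    · · · · █ █ █ · · · ·
    · · · █ █ █ · · · · ·
    · · · █ █ · · · · · ·
    · · · █ · · · · · · ·
    · · █ · · · · · · · ·

Z-buffer (winner per pixel, '.' = empty):
  . . . . . . . . . . .
  . . . . . . . . 3 . .
  . . . . 0 3 3 3 . . .
  . . . . 3 3 3 . 1 1 .
  . . . 3 3 3 2 1 1 . .
  . . . 3 3 1 2 2 2 . .
  . . . 3 . 1 2 2 . . .
  . . 3 . 1 . . . . . .

Result: -1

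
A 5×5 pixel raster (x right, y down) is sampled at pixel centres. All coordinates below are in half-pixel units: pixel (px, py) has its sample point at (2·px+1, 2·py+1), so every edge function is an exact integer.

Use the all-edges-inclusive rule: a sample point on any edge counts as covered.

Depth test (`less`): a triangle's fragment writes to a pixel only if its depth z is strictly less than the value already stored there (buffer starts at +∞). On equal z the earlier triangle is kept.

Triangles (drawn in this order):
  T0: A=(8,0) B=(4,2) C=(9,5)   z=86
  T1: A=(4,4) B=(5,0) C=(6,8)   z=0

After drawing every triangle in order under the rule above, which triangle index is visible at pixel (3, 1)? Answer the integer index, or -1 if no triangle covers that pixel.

T0:
  2·area = 22  (B↔C swapped to make it positive)
  edge (8, 0)→(9, 5): d=(1,5) inclusive
  edge (9, 5)→(4, 2): d=(-5,-3) inclusive
  edge (4, 2)→(8, 0): d=(4,-2) inclusive
    (3,0)@(7, 1): e=[6,14,2] → X
    (4,0)@(9, 1): e=[-4,20,6] → .
    (3,1)@(7, 3): e=[8,4,10] → X
    (4,1)@(9, 3): e=[-2,10,14] → .
    (3,2)@(7, 5): e=[10,-6,18] → .
    (4,2)@(9, 5): e=[0,0,22] → X  [on edge]
    (4,3)@(9, 7): e=[2,-10,30] → .
  covered (3 px):
    . . . X .
    . . . X .
    . . . . X
    . . . . .
    . . . . .
T1:
  2·area = 12
  edge (4, 4)→(5, 0): d=(1,-4) inclusive
  edge (5, 0)→(6, 8): d=(1,8) inclusive
  edge (6, 8)→(4, 4): d=(-2,-4) inclusive
    (2,0)@(5, 1): e=[1,1,10] → X
    (3,0)@(7, 1): e=[9,-15,18] → .
    (2,1)@(5, 3): e=[3,3,6] → X
    (3,1)@(7, 3): e=[11,-13,14] → .
    (2,2)@(5, 5): e=[5,5,2] → X
    (3,2)@(7, 5): e=[13,-11,10] → .
    (2,3)@(5, 7): e=[7,7,-2] → .
  covered (3 px):
    . . X . .
    . . X . .
    . . X . .
    . . . . .
    . . . . .

Z-buffer (winner per pixel, '.' = empty):
  . . 1 0 .
  . . 1 0 .
  . . 1 . 0
  . . . . .
  . . . . .

Result: 0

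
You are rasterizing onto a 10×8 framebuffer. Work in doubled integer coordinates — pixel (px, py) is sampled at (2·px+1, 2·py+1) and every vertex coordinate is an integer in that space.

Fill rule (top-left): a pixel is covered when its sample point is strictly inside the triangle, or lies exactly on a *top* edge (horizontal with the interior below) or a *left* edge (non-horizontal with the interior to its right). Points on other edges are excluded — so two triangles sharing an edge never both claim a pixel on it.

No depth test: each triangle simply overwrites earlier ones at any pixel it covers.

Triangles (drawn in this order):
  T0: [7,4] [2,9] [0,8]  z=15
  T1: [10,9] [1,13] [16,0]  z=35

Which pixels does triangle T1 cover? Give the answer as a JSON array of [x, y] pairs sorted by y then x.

T0:
  2·area = 15
  edge (7, 4)→(2, 9): d=(-5,5) right/bottom  bias=-1
  edge (2, 9)→(0, 8): d=(-2,-1) top-left  bias=+0
  edge (0, 8)→(7, 4): d=(7,-4) top-left  bias=+0
    (1,3)@(3, 7): e=[5,5,5] → #
    (2,3)@(5, 7): e=[-5,7,13] → ·
    (1,4)@(3, 9): e=[-5,1,19] → ·
  covered (1 px):
    · · · · · · · · · ·
    · · · · · · · · · ·
    · · · · · · · · · ·
    · # · · · · · · · ·
    · · · · · · · · · ·
    · · · · · · · · · ·
    · · · · · · · · · ·
    · · · · · · · · · ·
T1:
  2·area = 57
  edge (10, 9)→(1, 13): d=(-9,4) right/bottom  bias=-1
  edge (1, 13)→(16, 0): d=(15,-13) top-left  bias=+0
  edge (16, 0)→(10, 9): d=(-6,9) right/bottom  bias=-1
    (7,0)@(15, 1): e=[52,2,3] → #
    (8,0)@(17, 1): e=[44,28,-15] → ·
    (6,1)@(13, 3): e=[42,6,9] → #
    (7,1)@(15, 3): e=[34,32,-9] → ·
    (5,2)@(11, 5): e=[32,10,15] → #
    (6,2)@(13, 5): e=[24,36,-3] → ·
    (9,2)@(19, 5): e=[0,114,-57] → ·  [on edge]
    (4,3)@(9, 7): e=[22,14,21] → #
    (6,3)@(13, 7): e=[6,66,-15] → ·
    (3,4)@(7, 9): e=[12,18,27] → #
    (5,4)@(11, 9): e=[-4,70,-9] → ·
    (2,5)@(5, 11): e=[2,22,33] → #
    (0,6)@(1, 13): e=[0,0,57] → ·  [on edge]
  covered (8 px):
    · · · · · · · # · ·
    · · · · · · # · · ·
    · · · · · # · · · ·
    · · · · # # · · · ·
    · · · # # · · · · ·
    · · # · · · · · · ·
    · · · · · · · · · ·
    · · · · · · · · · ·

Final: [[7,0],[6,1],[5,2],[4,3],[5,3],[3,4],[4,4],[2,5]]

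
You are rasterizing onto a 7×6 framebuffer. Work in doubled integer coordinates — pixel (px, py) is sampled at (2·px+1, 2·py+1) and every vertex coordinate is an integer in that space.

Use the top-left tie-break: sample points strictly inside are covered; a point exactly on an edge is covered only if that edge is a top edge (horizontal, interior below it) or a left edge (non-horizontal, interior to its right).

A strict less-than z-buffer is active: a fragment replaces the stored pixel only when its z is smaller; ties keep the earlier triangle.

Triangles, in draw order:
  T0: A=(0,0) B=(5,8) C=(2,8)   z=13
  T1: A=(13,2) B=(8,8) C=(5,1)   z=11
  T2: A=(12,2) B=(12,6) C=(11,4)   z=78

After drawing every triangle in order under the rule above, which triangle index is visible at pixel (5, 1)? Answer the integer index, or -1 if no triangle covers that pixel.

T0:
  2·area = 24
  edge (0, 0)→(5, 8): d=(5,8) right/bottom  bias=-1
  edge (5, 8)→(2, 8): d=(-3,0) right/bottom  bias=-1
  edge (2, 8)→(0, 0): d=(-2,-8) top-left  bias=+0
    (0,1)@(1, 3): e=[7,15,2] → X
    (1,1)@(3, 3): e=[-9,15,18] → .
    (0,2)@(1, 5): e=[17,9,-2] → .
    (1,2)@(3, 5): e=[1,9,14] → X
    (2,2)@(5, 5): e=[-15,9,30] → .
    (1,3)@(3, 7): e=[11,3,10] → X
    (2,3)@(5, 7): e=[-5,3,26] → .
    (1,4)@(3, 9): e=[21,-3,6] → .
  covered (3 px):
    . . . . . . .
    X . . . . . .
    . X . . . . .
    . X . . . . .
    . . . . . . .
    . . . . . . .
T1:
  2·area = 53
  edge (13, 2)→(8, 8): d=(-5,6) right/bottom  bias=-1
  edge (8, 8)→(5, 1): d=(-3,-7) top-left  bias=+0
  edge (5, 1)→(13, 2): d=(8,1) right/bottom  bias=-1
    (2,0)@(5, 1): e=[53,0,0] → .  [on edge]
    (3,1)@(7, 3): e=[31,8,14] → X
    (4,1)@(9, 3): e=[19,22,12] → X
    (5,1)@(11, 3): e=[7,36,10] → X
    (6,1)@(13, 3): e=[-5,50,8] → .
    (3,2)@(7, 5): e=[21,2,30] → X
    (5,2)@(11, 5): e=[-3,30,26] → .
    (3,3)@(7, 7): e=[11,-4,46] → .
    (4,3)@(9, 7): e=[-1,10,44] → .
  covered (5 px):
    . . . . . . .
    . . . X X X .
    . . . X X . .
    . . . . . . .
    . . . . . . .
    . . . . . . .
T2:
  2·area = 4
  edge (12, 2)→(12, 6): d=(0,4) right/bottom  bias=-1
  edge (12, 6)→(11, 4): d=(-1,-2) top-left  bias=+0
  edge (11, 4)→(12, 2): d=(1,-2) top-left  bias=+0
  covered (0 px):
    . . . . . . .
    . . . . . . .
    . . . . . . .
    . . . . . . .
    . . . . . . .
    . . . . . . .

Z-buffer (winner per pixel, '.' = empty):
  . . . . . . .
  0 . . 1 1 1 .
  . 0 . 1 1 . .
  . 0 . . . . .
  . . . . . . .
  . . . . . . .

Result: 1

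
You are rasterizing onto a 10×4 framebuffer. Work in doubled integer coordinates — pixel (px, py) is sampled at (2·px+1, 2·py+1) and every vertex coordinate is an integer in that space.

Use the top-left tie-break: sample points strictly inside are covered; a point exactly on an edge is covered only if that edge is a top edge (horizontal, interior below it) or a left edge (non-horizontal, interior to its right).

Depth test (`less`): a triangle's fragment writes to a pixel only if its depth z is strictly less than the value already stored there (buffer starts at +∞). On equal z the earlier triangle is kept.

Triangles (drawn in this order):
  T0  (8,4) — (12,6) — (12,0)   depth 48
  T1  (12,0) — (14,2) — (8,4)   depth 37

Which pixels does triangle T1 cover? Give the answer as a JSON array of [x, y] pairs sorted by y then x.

T0:
  2·area = 24  (B↔C swapped to make it positive)
  edge (8, 4)→(12, 0): d=(4,-4) top-left  bias=+0
  edge (12, 0)→(12, 6): d=(0,6) right/bottom  bias=-1
  edge (12, 6)→(8, 4): d=(-4,-2) top-left  bias=+0
    (5,0)@(11, 1): e=[0,6,18] → #  [on edge]
    (6,0)@(13, 1): e=[8,-6,22] → ·
    (4,1)@(9, 3): e=[0,18,6] → #  [on edge]
    (6,1)@(13, 3): e=[16,-6,14] → ·
    (3,2)@(7, 5): e=[0,30,-6] → ·  [on edge]
    (4,2)@(9, 5): e=[8,18,-2] → ·
    (5,2)@(11, 5): e=[16,6,2] → #
    (6,2)@(13, 5): e=[24,-6,6] → ·
    (2,3)@(5, 7): e=[0,42,-18] → ·  [on edge]
    (5,3)@(11, 7): e=[24,6,-6] → ·
  covered (4 px):
    · · · · · # · · · ·
    · · · · # # · · · ·
    · · · · · # · · · ·
    · · · · · · · · · ·
T1:
  2·area = 16
  edge (12, 0)→(14, 2): d=(2,2) right/bottom  bias=-1
  edge (14, 2)→(8, 4): d=(-6,2) right/bottom  bias=-1
  edge (8, 4)→(12, 0): d=(4,-4) top-left  bias=+0
    (5,0)@(11, 1): e=[4,12,0] → #  [on edge]
    (6,0)@(13, 1): e=[0,8,8] → ·  [on edge]
    (8,0)@(17, 1): e=[-8,0,24] → ·  [on edge]
    (4,1)@(9, 3): e=[12,4,0] → #  [on edge]
    (5,1)@(11, 3): e=[8,0,8] → ·  [on edge]
    (7,1)@(15, 3): e=[0,-8,24] → ·  [on edge]
    (2,2)@(5, 5): e=[24,0,-8] → ·  [on edge]
    (3,2)@(7, 5): e=[20,-4,0] → ·  [on edge]
    (4,2)@(9, 5): e=[16,-8,8] → ·
    (8,2)@(17, 5): e=[0,-24,40] → ·  [on edge]
    (2,3)@(5, 7): e=[28,-12,0] → ·  [on edge]
    (9,3)@(19, 7): e=[0,-40,56] → ·  [on edge]
  covered (2 px):
    · · · · · # · · · ·
    · · · · # · · · · ·
    · · · · · · · · · ·
    · · · · · · · · · ·

Answer: [[5,0],[4,1]]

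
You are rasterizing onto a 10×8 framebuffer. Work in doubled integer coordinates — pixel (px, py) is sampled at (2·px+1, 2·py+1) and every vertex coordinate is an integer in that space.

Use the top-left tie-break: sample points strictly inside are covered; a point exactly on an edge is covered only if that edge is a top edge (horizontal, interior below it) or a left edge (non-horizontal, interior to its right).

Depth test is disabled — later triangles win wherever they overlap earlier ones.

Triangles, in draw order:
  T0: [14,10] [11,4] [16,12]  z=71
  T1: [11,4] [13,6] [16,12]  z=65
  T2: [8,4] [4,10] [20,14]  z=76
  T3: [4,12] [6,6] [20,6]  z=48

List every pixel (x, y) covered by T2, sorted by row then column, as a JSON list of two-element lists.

T0:
  2·area = 6
  edge (14, 10)→(11, 4): d=(-3,-6) top-left  bias=+0
  edge (11, 4)→(16, 12): d=(5,8) right/bottom  bias=-1
  edge (16, 12)→(14, 10): d=(-2,-2) top-left  bias=+0
    (2,0)@(5, 1): e=[-27,33,0] → ·  [on edge]
    (3,1)@(7, 3): e=[-21,27,0] → ·  [on edge]
    (4,2)@(9, 5): e=[-15,21,0] → ·  [on edge]
    (5,3)@(11, 7): e=[-9,15,0] → ·  [on edge]
    (6,4)@(13, 9): e=[-3,9,0] → ·  [on edge]
    (7,5)@(15, 11): e=[3,3,0] → #  [on edge]
    (8,5)@(17, 11): e=[15,-13,4] → ·
    (7,6)@(15, 13): e=[-3,13,-4] → ·
    (8,6)@(17, 13): e=[9,-3,0] → ·  [on edge]
    (9,7)@(19, 15): e=[15,-9,0] → ·  [on edge]
  covered (1 px):
    · · · · · · · · · ·
    · · · · · · · · · ·
    · · · · · · · · · ·
    · · · · · · · · · ·
    · · · · · · · · · ·
    · · · · · · · # · ·
    · · · · · · · · · ·
    · · · · · · · · · ·
T1:
  2·area = 6
  edge (11, 4)→(13, 6): d=(2,2) right/bottom  bias=-1
  edge (13, 6)→(16, 12): d=(3,6) right/bottom  bias=-1
  edge (16, 12)→(11, 4): d=(-5,-8) top-left  bias=+0
    (6,3)@(13, 7): e=[2,3,1] → #
    (7,3)@(15, 7): e=[-2,-9,17] → ·
    (6,4)@(13, 9): e=[6,9,-9] → ·
  covered (1 px):
    · · · · · · · · · ·
    · · · · · · · · · ·
    · · · · · · · · · ·
    · · · · · · # · · ·
    · · · · · · · · · ·
    · · · · · · · · · ·
    · · · · · · · · · ·
    · · · · · · · · · ·
T2:
  2·area = 112  (B↔C swapped to make it positive)
  edge (8, 4)→(20, 14): d=(12,10) right/bottom  bias=-1
  edge (20, 14)→(4, 10): d=(-16,-4) top-left  bias=+0
  edge (4, 10)→(8, 4): d=(4,-6) top-left  bias=+0
    (4,2)@(9, 5): e=[2,100,10] → #
    (5,2)@(11, 5): e=[-18,108,22] → ·
    (3,3)@(7, 7): e=[46,60,6] → #
    (5,3)@(11, 7): e=[6,76,30] → #
    (6,3)@(13, 7): e=[-14,84,42] → ·
    (2,4)@(5, 9): e=[90,20,2] → #
    (6,4)@(13, 9): e=[10,52,50] → #
    (7,4)@(15, 9): e=[-10,60,62] → ·
    (2,5)@(5, 11): e=[114,-12,10] → ·
    (3,5)@(7, 11): e=[94,-4,22] → ·
    (4,5)@(9, 11): e=[74,4,34] → #
    (7,5)@(15, 11): e=[14,28,70] → #
  covered (14 px):
    · · · · · · · · · ·
    · · · · · · · · · ·
    · · · · # · · · · ·
    · · · # # # · · · ·
    · · # # # # # · · ·
    · · · · # # # # · ·
    · · · · · · · · # ·
    · · · · · · · · · ·
T3:
  2·area = 84
  edge (4, 12)→(6, 6): d=(2,-6) top-left  bias=+0
  edge (6, 6)→(20, 6): d=(14,0) top-left  bias=+0
  edge (20, 6)→(4, 12): d=(-16,6) right/bottom  bias=-1
    (3,1)@(7, 3): e=[0,-42,126] → ·  [on edge]
    (3,3)@(7, 7): e=[8,14,62] → #
    (4,3)@(9, 7): e=[20,14,50] → #
    (5,3)@(11, 7): e=[32,14,38] → #
    (6,3)@(13, 7): e=[44,14,26] → #
    (7,3)@(15, 7): e=[56,14,14] → #
    (8,3)@(17, 7): e=[68,14,2] → #
    (9,3)@(19, 7): e=[80,14,-10] → ·
    (2,4)@(5, 9): e=[0,42,42] → #  [on edge]
    (6,4)@(13, 9): e=[48,42,-6] → ·
    (7,4)@(15, 9): e=[60,42,-18] → ·
    (8,4)@(17, 9): e=[72,42,-30] → ·
    (1,7)@(3, 15): e=[0,126,-42] → ·  [on edge]
  covered (11 px):
    · · · · · · · · · ·
    · · · · · · · · · ·
    · · · · · · · · · ·
    · · · # # # # # # ·
    · · # # # # · · · ·
    · · # · · · · · · ·
    · · · · · · · · · ·
    · · · · · · · · · ·

Final: [[4,2],[3,3],[4,3],[5,3],[2,4],[3,4],[4,4],[5,4],[6,4],[4,5],[5,5],[6,5],[7,5],[8,6]]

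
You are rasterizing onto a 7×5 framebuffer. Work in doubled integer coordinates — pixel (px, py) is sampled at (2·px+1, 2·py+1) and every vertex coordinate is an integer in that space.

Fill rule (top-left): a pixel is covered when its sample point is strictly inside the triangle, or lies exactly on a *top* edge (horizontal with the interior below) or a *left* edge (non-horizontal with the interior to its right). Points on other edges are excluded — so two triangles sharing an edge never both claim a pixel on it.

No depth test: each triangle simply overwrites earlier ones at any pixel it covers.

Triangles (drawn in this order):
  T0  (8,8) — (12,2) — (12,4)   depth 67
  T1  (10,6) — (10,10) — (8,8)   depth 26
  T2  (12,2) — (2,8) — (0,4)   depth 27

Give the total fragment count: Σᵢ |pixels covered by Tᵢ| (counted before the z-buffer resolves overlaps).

T0:
  2·area = 8
  edge (8, 8)→(12, 2): d=(4,-6) top-left  bias=+0
  edge (12, 2)→(12, 4): d=(0,2) right/bottom  bias=-1
  edge (12, 4)→(8, 8): d=(-4,4) right/bottom  bias=-1
    (6,1)@(13, 3): e=[10,-2,0] → .  [on edge]
    (5,2)@(11, 5): e=[6,2,0] → .  [on edge]
    (4,3)@(9, 7): e=[2,6,0] → .  [on edge]
    (3,4)@(7, 9): e=[-2,10,0] → .  [on edge]
  covered (0 px):
    . . . . . . .
    . . . . . . .
    . . . . . . .
    . . . . . . .
    . . . . . . .
T1:
  2·area = 8
  edge (10, 6)→(10, 10): d=(0,4) right/bottom  bias=-1
  edge (10, 10)→(8, 8): d=(-2,-2) top-left  bias=+0
  edge (8, 8)→(10, 6): d=(2,-2) top-left  bias=+0
    (0,0)@(1, 1): e=[36,0,-28] → .  [on edge]
    (1,1)@(3, 3): e=[28,0,-20] → .  [on edge]
    (6,1)@(13, 3): e=[-12,20,0] → .  [on edge]
    (2,2)@(5, 5): e=[20,0,-12] → .  [on edge]
    (5,2)@(11, 5): e=[-4,12,0] → .  [on edge]
    (3,3)@(7, 7): e=[12,0,-4] → .  [on edge]
    (4,3)@(9, 7): e=[4,4,0] → X  [on edge]
    (5,3)@(11, 7): e=[-4,8,4] → .
    (3,4)@(7, 9): e=[12,-4,0] → .  [on edge]
    (4,4)@(9, 9): e=[4,0,4] → X  [on edge]
    (5,4)@(11, 9): e=[-4,4,8] → .
  covered (2 px):
    . . . . . . .
    . . . . . . .
    . . . . . . .
    . . . . X . .
    . . . . X . .
T2:
  2·area = 52
  edge (12, 2)→(2, 8): d=(-10,6) right/bottom  bias=-1
  edge (2, 8)→(0, 4): d=(-2,-4) top-left  bias=+0
  edge (0, 4)→(12, 2): d=(12,-2) top-left  bias=+0
    (3,1)@(7, 3): e=[20,30,2] → X
    (4,1)@(9, 3): e=[8,38,6] → X
    (5,1)@(11, 3): e=[-4,46,10] → .
    (0,2)@(1, 5): e=[36,2,14] → X
    (1,2)@(3, 5): e=[24,10,18] → X
    (2,2)@(5, 5): e=[12,18,22] → X
    (3,2)@(7, 5): e=[0,26,26] → .  [on edge]
    (4,2)@(9, 5): e=[-12,34,30] → .
    (0,3)@(1, 7): e=[16,-2,38] → .
    (1,3)@(3, 7): e=[4,6,42] → X
    (2,3)@(5, 7): e=[-8,14,46] → .
    (1,4)@(3, 9): e=[-16,2,66] → .
  covered (6 px):
    . . . . . . .
    . . . X X . .
    X X X . . . .
    . X . . . . .
    . . . . . . .

Result: 8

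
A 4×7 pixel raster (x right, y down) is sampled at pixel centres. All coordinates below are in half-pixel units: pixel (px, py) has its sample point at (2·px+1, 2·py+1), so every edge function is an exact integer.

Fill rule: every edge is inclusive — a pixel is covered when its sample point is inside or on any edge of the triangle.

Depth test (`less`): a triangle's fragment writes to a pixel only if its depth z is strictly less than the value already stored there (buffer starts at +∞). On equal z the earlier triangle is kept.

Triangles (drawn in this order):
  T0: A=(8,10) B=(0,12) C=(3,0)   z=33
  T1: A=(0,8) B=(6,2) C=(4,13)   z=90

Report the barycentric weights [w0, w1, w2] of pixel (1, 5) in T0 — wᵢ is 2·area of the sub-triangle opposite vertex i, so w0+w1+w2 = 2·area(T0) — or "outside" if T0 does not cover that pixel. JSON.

T0:
  2·area = 90
  edge (8, 10)→(0, 12): d=(-8,2) inclusive
  edge (0, 12)→(3, 0): d=(3,-12) inclusive
  edge (3, 0)→(8, 10): d=(5,10) inclusive
    (1,0)@(3, 1): e=[82,3,5] → X
    (2,0)@(5, 1): e=[78,27,-15] → .
    (1,1)@(3, 3): e=[66,9,15] → X
    (2,1)@(5, 3): e=[62,33,-5] → .
    (1,2)@(3, 5): e=[50,15,25] → X
    (2,2)@(5, 5): e=[46,39,5] → X
    (3,2)@(7, 5): e=[42,63,-15] → .
    (1,3)@(3, 7): e=[34,21,35] → X
    (3,3)@(7, 7): e=[26,69,-5] → .
    (0,4)@(1, 9): e=[22,3,65] → X
    (3,4)@(7, 9): e=[10,75,5] → X
    (0,5)@(1, 11): e=[6,9,75] → X
  covered (12 px):
    . X . .
    . X . .
    . X X .
    . X X .
    X X X X
    X X . .
    . . . .
T1:
  2·area = 54
  edge (0, 8)→(6, 2): d=(6,-6) inclusive
  edge (6, 2)→(4, 13): d=(-2,11) inclusive
  edge (4, 13)→(0, 8): d=(-4,-5) inclusive
    (3,0)@(7, 1): e=[0,-9,63] → .  [on edge]
    (2,1)@(5, 3): e=[0,9,45] → X  [on edge]
    (3,1)@(7, 3): e=[12,-13,55] → .
    (1,2)@(3, 5): e=[0,27,27] → X  [on edge]
    (3,2)@(7, 5): e=[24,-17,47] → .
    (0,3)@(1, 7): e=[0,45,9] → X  [on edge]
    (3,3)@(7, 7): e=[36,-21,39] → .
    (0,4)@(1, 9): e=[12,41,1] → X
    (2,4)@(5, 9): e=[36,-3,21] → .
    (0,5)@(1, 11): e=[24,37,-7] → .
    (1,5)@(3, 11): e=[36,15,3] → X
    (2,5)@(5, 11): e=[48,-7,13] → .
  covered (9 px):
    . . . .
    . . X .
    . X X .
    X X X .
    X X . .
    . X . .
    . . . .

Answer: [33,55,2]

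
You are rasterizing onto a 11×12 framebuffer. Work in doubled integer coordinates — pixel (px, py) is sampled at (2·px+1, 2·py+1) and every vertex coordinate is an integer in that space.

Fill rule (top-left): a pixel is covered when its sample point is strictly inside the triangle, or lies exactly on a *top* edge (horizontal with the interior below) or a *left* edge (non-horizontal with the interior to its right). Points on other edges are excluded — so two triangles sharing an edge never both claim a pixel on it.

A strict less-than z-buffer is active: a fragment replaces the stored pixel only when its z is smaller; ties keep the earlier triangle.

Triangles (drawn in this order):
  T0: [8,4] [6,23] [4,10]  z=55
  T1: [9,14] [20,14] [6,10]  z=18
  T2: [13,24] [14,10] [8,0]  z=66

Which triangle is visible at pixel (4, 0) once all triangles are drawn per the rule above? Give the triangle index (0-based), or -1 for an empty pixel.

T0:
  2·area = 64
  edge (8, 4)→(6, 23): d=(-2,19) right/bottom  bias=-1
  edge (6, 23)→(4, 10): d=(-2,-13) top-left  bias=+0
  edge (4, 10)→(8, 4): d=(4,-6) top-left  bias=+0
    (3,3)@(7, 7): e=[13,45,6] → X
    (4,3)@(9, 7): e=[-25,71,18] → .
    (2,4)@(5, 9): e=[47,15,2] → X
    (4,4)@(9, 9): e=[-29,67,26] → .
    (2,5)@(5, 11): e=[43,11,10] → X
    (4,5)@(9, 11): e=[-33,63,34] → .
    (2,6)@(5, 13): e=[39,7,18] → X
    (4,6)@(9, 13): e=[-37,59,42] → .
    (2,7)@(5, 15): e=[35,3,26] → X
    (3,7)@(7, 15): e=[-3,29,38] → .
    (2,8)@(5, 17): e=[31,-1,34] → .
  covered (8 px):
    . . . . . . . . . . .
    . . . . . . . . . . .
    . . . . . . . . . . .
    . . . X . . . . . . .
    . . X X . . . . . . .
    . . X X . . . . . . .
    . . X X . . . . . . .
    . . X . . . . . . . .
    . . . . . . . . . . .
    . . . . . . . . . . .
    . . . . . . . . . . .
    . . . . . . . . . . .
T1:
  2·area = 44  (B↔C swapped to make it positive)
  edge (9, 14)→(6, 10): d=(-3,-4) top-left  bias=+0
  edge (6, 10)→(20, 14): d=(14,4) right/bottom  bias=-1
  edge (20, 14)→(9, 14): d=(-11,0) right/bottom  bias=-1
    (3,5)@(7, 11): e=[1,10,33] → X
    (4,5)@(9, 11): e=[9,2,33] → X
    (5,5)@(11, 11): e=[17,-6,33] → .
    (3,6)@(7, 13): e=[-5,38,11] → .
    (4,6)@(9, 13): e=[3,30,11] → X
    (5,6)@(11, 13): e=[11,22,11] → X
    (6,6)@(13, 13): e=[19,14,11] → X
    (7,6)@(15, 13): e=[27,6,11] → X
    (8,6)@(17, 13): e=[35,-2,11] → .
    (4,7)@(9, 15): e=[-3,58,-11] → .
    (5,7)@(11, 15): e=[5,50,-11] → .
    (6,7)@(13, 15): e=[13,42,-11] → .
  covered (6 px):
    . . . . . . . . . . .
    . . . . . . . . . . .
    . . . . . . . . . . .
    . . . . . . . . . . .
    . . . . . . . . . . .
    . . . X X . . . . . .
    . . . . X X X X . . .
    . . . . . . . . . . .
    . . . . . . . . . . .
    . . . . . . . . . . .
    . . . . . . . . . . .
    . . . . . . . . . . .
T2:
  2·area = 94  (B↔C swapped to make it positive)
  edge (13, 24)→(8, 0): d=(-5,-24) top-left  bias=+0
  edge (8, 0)→(14, 10): d=(6,10) right/bottom  bias=-1
  edge (14, 10)→(13, 24): d=(-1,14) right/bottom  bias=-1
    (4,1)@(9, 3): e=[9,8,77] → X
    (5,1)@(11, 3): e=[57,-12,49] → .
    (4,2)@(9, 5): e=[-1,20,75] → .
    (5,2)@(11, 5): e=[47,0,47] → .  [on edge]
    (5,3)@(11, 7): e=[37,12,45] → X
    (6,3)@(13, 7): e=[85,-8,17] → .
    (5,4)@(11, 9): e=[27,24,43] → X
    (6,4)@(13, 9): e=[75,4,15] → X
    (7,4)@(15, 9): e=[123,-16,-13] → .
    (5,5)@(11, 11): e=[17,36,41] → X
    (7,5)@(15, 11): e=[113,-4,-15] → .
    (5,6)@(11, 13): e=[7,48,39] → X
    (8,7)@(17, 15): e=[141,0,-47] → .  [on edge]
  covered (13 px):
    . . . . . . . . . . .
    . . . . X . . . . . .
    . . . . . . . . . . .
    . . . . . X . . . . .
    . . . . . X X . . . .
    . . . . . X X . . . .
    . . . . . X X . . . .
    . . . . . . X . . . .
    . . . . . . X . . . .
    . . . . . . X . . . .
    . . . . . . X . . . .
    . . . . . . X . . . .

Z-buffer (winner per pixel, '.' = empty):
  . . . . . . . . . . .
  . . . . 2 . . . . . .
  . . . . . . . . . . .
  . . . 0 . 2 . . . . .
  . . 0 0 . 2 2 . . . .
  . . 0 1 1 2 2 . . . .
  . . 0 0 1 1 1 1 . . .
  . . 0 . . . 2 . . . .
  . . . . . . 2 . . . .
  . . . . . . 2 . . . .
  . . . . . . 2 . . . .
  . . . . . . 2 . . . .

Answer: -1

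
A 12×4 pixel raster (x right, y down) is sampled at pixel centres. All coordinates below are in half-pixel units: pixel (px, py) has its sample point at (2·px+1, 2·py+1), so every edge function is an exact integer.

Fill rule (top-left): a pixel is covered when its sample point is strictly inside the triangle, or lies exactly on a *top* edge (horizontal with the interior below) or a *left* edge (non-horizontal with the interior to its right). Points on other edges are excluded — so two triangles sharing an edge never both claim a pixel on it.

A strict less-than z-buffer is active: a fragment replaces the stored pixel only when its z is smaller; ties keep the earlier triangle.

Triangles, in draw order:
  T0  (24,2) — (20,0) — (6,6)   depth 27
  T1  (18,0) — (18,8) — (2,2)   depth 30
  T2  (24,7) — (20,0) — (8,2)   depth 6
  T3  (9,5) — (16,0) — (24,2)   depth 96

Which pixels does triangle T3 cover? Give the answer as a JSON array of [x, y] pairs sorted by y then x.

T0:
  2·area = 52  (B↔C swapped to make it positive)
  edge (24, 2)→(6, 6): d=(-18,4) right/bottom  bias=-1
  edge (6, 6)→(20, 0): d=(14,-6) top-left  bias=+0
  edge (20, 0)→(24, 2): d=(4,2) right/bottom  bias=-1
    (9,0)@(19, 1): e=[38,8,6] → #
    (10,0)@(21, 1): e=[30,20,2] → #
    (11,0)@(23, 1): e=[22,32,-2] → ·
    (6,1)@(13, 3): e=[26,0,26] → #  [on edge]
    (7,1)@(15, 3): e=[18,12,22] → #
    (8,1)@(17, 3): e=[10,24,18] → #
    (10,1)@(21, 3): e=[-6,48,10] → ·
    (4,2)@(9, 5): e=[6,4,42] → #
    (5,2)@(11, 5): e=[-2,16,38] → ·
    (6,2)@(13, 5): e=[-10,28,34] → ·
    (7,2)@(15, 5): e=[-18,40,30] → ·
    (8,2)@(17, 5): e=[-26,52,26] → ·
  covered (7 px):
    · · · · · · · · · # # ·
    · · · · · · # # # # · ·
    · · · · # · · · · · · ·
    · · · · · · · · · · · ·
T1:
  2·area = 128
  edge (18, 0)→(18, 8): d=(0,8) right/bottom  bias=-1
  edge (18, 8)→(2, 2): d=(-16,-6) top-left  bias=+0
  edge (2, 2)→(18, 0): d=(16,-2) top-left  bias=+0
    (5,0)@(11, 1): e=[56,70,2] → #
    (6,0)@(13, 1): e=[40,82,6] → #
    (7,0)@(15, 1): e=[24,94,10] → #
    (8,0)@(17, 1): e=[8,106,14] → #
    (9,0)@(19, 1): e=[-8,118,18] → ·
    (2,1)@(5, 3): e=[104,2,22] → #
    (3,1)@(7, 3): e=[88,14,26] → #
    (4,1)@(9, 3): e=[72,26,30] → #
    (9,1)@(19, 3): e=[-8,86,50] → ·
    (2,2)@(5, 5): e=[104,-30,54] → ·
    (3,2)@(7, 5): e=[88,-18,58] → ·
    (4,2)@(9, 5): e=[72,-6,62] → ·
  covered (16 px):
    · · · · · # # # # · · ·
    · · # # # # # # # · · ·
    · · · · · # # # # · · ·
    · · · · · · · · # · · ·
T2:
  2·area = 92  (B↔C swapped to make it positive)
  edge (24, 7)→(8, 2): d=(-16,-5) top-left  bias=+0
  edge (8, 2)→(20, 0): d=(12,-2) top-left  bias=+0
  edge (20, 0)→(24, 7): d=(4,7) right/bottom  bias=-1
    (7,0)@(15, 1): e=[51,2,39] → #
    (8,0)@(17, 1): e=[61,6,25] → #
    (9,0)@(19, 1): e=[71,10,11] → #
    (10,0)@(21, 1): e=[81,14,-3] → ·
    (6,1)@(13, 3): e=[9,22,61] → #
    (10,1)@(21, 3): e=[49,38,5] → #
    (11,1)@(23, 3): e=[59,42,-9] → ·
    (6,2)@(13, 5): e=[-23,46,69] → ·
    (7,2)@(15, 5): e=[-13,50,55] → ·
    (8,2)@(17, 5): e=[-3,54,41] → ·
    (9,2)@(19, 5): e=[7,58,27] → #
    (11,2)@(23, 5): e=[27,66,-1] → ·
  covered (10 px):
    · · · · · · · # # # · ·
    · · · · · · # # # # # ·
    · · · · · · · · · # # ·
    · · · · · · · · · · · ·
T3:
  2·area = 54
  edge (9, 5)→(16, 0): d=(7,-5) top-left  bias=+0
  edge (16, 0)→(24, 2): d=(8,2) right/bottom  bias=-1
  edge (24, 2)→(9, 5): d=(-15,3) right/bottom  bias=-1
    (7,0)@(15, 1): e=[2,10,42] → #
    (8,0)@(17, 1): e=[12,6,36] → #
    (9,0)@(19, 1): e=[22,2,30] → #
    (10,0)@(21, 1): e=[32,-2,24] → ·
    (6,1)@(13, 3): e=[6,30,18] → #
    (9,1)@(19, 3): e=[36,18,0] → ·  [on edge]
    (4,2)@(9, 5): e=[0,54,0] → ·  [on edge]
    (6,2)@(13, 5): e=[20,46,-12] → ·
    (7,2)@(15, 5): e=[30,42,-18] → ·
    (8,2)@(17, 5): e=[40,38,-24] → ·
  covered (6 px):
    · · · · · · · # # # · ·
    · · · · · · # # # · · ·
    · · · · · · · · · · · ·
    · · · · · · · · · · · ·

Answer: [[7,0],[8,0],[9,0],[6,1],[7,1],[8,1]]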